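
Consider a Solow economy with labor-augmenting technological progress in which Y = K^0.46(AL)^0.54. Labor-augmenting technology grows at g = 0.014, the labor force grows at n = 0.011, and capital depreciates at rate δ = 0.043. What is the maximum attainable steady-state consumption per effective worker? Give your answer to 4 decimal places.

c_gold ≈ 2.7520

n + g + δ = 0.011 + 0.014 + 0.043 = 0.068.
Setting f'(k) = n+g+δ gives 0.46·k^(0.46−1) = 0.068, hence k_gold = (0.46/0.068)^(1/0.54) ≈ 34.4745.
y_gold = 34.4745^0.46 ≈ 5.0962.
c_gold = y_gold − (n+g+δ)·k_gold = 5.0962 − 0.068·34.4745 ≈ 2.7520.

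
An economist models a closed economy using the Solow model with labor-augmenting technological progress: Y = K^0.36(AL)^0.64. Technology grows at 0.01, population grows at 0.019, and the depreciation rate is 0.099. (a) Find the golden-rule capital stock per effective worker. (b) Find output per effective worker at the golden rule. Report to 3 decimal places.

(a) k_gold ≈ 5.032; (b) y_gold ≈ 1.789

The effective depreciation rate is n + g + δ = 0.019 + 0.01 + 0.099 = 0.128.
Golden rule sets MPK = n+g+δ: 0.36·k^(0.36−1) = 0.128, so k_gold = (0.36/0.128)^(1/0.64) ≈ 5.0316.
y_gold = 5.0316^0.36 ≈ 1.7890.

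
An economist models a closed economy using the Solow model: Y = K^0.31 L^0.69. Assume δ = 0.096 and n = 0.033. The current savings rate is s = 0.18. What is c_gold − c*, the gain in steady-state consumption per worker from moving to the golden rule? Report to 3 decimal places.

Δc ≈ 0.071

n + δ = 0.033 + 0.096 = 0.129.
Current steady state (s = 0.18): k* = (0.18/0.129)^(1/0.69) ≈ 1.6206, y* = 1.6206^0.31 ≈ 1.1615, c* = (1−0.18)·1.1615 ≈ 0.9524.
Maximizing c = f(k) − (n+δ)·k gives f'(k) = n+δ, i.e. 0.31·k^(0.31−1) = 0.129, so k_gold = (0.31/0.129)^(1/0.69) ≈ 3.5632.
y_gold = 3.5632^0.31 ≈ 1.4828, c_gold = y_gold − 0.129·k_gold ≈ 1.0231.
Gain: Δc = 1.0231 − 0.9524 ≈ 0.0707.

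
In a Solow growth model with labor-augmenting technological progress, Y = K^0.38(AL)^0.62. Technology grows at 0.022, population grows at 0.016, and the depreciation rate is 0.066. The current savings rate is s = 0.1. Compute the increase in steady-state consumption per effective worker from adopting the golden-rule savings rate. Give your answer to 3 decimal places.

n + g + δ = 0.016 + 0.022 + 0.066 = 0.104.
Current steady state (s = 0.1): k* = (0.1/0.104)^(1/0.62) ≈ 0.9387, y* = 0.9387^0.38 ≈ 0.9762, c* = (1−0.1)·0.9762 ≈ 0.8786.
Golden rule sets MPK = n+g+δ: 0.38·k^(0.38−1) = 0.104, so k_gold = (0.38/0.104)^(1/0.62) ≈ 8.0847.
y_gold = 8.0847^0.38 ≈ 2.2126, c_gold = y_gold − 0.104·k_gold ≈ 1.3718.
Gain: Δc = 1.3718 − 0.8786 ≈ 0.4932.

Δc ≈ 0.493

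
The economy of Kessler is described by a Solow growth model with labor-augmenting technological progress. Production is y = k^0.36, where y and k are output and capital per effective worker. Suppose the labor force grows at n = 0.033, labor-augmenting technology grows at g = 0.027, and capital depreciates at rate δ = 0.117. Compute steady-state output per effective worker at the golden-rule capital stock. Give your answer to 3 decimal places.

y_gold ≈ 1.491

Break-even investment rate: n + g + δ = 0.033 + 0.027 + 0.117 = 0.177.
Maximizing c = f(k) − (n+g+δ)·k gives f'(k) = n+g+δ, i.e. 0.36·k^(0.36−1) = 0.177, so k_gold = (0.36/0.177)^(1/0.64) ≈ 3.0322.
Output: y_gold = k_gold^0.36 = 3.0322^0.36 ≈ 1.4909.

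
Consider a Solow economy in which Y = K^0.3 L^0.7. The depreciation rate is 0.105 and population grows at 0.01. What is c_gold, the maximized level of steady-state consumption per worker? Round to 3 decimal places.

c_gold ≈ 1.056

Capital per worker breaks even when investment replaces (n + δ)·k; here n + δ = 0.115.
Setting f'(k) = n+δ gives 0.3·k^(0.3−1) = 0.115, hence k_gold = (0.3/0.115)^(1/0.7) ≈ 3.9345.
y_gold = 3.9345^0.3 ≈ 1.5082.
c_gold = y_gold − (n+δ)·k_gold = 1.5082 − 0.115·3.9345 ≈ 1.0558.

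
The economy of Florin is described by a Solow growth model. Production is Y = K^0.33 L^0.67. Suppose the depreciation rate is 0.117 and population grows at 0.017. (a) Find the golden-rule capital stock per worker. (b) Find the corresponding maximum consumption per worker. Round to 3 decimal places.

(a) k_gold ≈ 3.839; (b) c_gold ≈ 1.044

Capital per worker breaks even when investment replaces (n + δ)·k; here n + δ = 0.134.
At the golden rule the marginal product of capital equals n+δ: 0.33·k^(0.33−1) = 0.134. Solving, k_gold = (0.33/0.134)^(1/0.67) ≈ 3.8388.
y_gold = 3.8388^0.33 ≈ 1.5588; c_gold = y_gold − 0.134·k_gold ≈ 1.0444.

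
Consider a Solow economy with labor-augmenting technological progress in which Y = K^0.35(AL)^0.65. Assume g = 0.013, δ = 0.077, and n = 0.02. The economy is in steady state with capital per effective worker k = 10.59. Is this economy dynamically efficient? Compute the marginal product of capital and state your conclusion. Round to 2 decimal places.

n + g + δ = 0.02 + 0.013 + 0.077 = 0.11.
MPK = 0.35·k^(0.35−1) = 0.35·10.59^(-0.65) ≈ 0.0755.
MPK < 0.11, so the economy is dynamically inefficient (over-saving).

dynamically inefficient; MPK ≈ 0.08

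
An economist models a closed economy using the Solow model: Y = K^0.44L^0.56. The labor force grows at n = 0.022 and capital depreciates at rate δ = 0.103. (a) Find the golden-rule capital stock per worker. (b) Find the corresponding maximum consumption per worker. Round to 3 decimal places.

(a) k_gold ≈ 9.462; (b) c_gold ≈ 1.505

n + δ = 0.022 + 0.103 = 0.125.
At the golden rule the marginal product of capital equals n+δ: 0.44·k^(0.44−1) = 0.125. Solving, k_gold = (0.44/0.125)^(1/0.56) ≈ 9.4617.
y_gold = 9.4617^0.44 ≈ 2.6880; c_gold = y_gold − 0.125·k_gold ≈ 1.5053.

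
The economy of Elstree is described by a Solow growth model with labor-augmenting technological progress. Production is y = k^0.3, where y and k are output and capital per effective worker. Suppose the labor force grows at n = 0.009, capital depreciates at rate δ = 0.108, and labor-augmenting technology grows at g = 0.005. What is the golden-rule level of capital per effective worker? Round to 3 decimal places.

k_gold ≈ 3.616

The effective depreciation rate is n + g + δ = 0.009 + 0.005 + 0.108 = 0.122.
Setting f'(k) = n+g+δ gives 0.3·k^(0.3−1) = 0.122, hence k_gold = (0.3/0.122)^(1/0.7) ≈ 3.6160.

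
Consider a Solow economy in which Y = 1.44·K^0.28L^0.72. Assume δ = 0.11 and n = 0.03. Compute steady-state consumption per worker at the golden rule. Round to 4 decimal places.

c_gold ≈ 1.5644

n + δ = 0.03 + 0.11 = 0.14.
Maximizing c = f(k) − (n+δ)·k gives f'(k) = n+δ, i.e. 0.28·1.44·k^(0.28−1) = 0.14, so k_gold = (0.28·1.44/0.14)^(1/0.72) ≈ 4.3456.
y_gold = 1.44·4.3456^0.28 ≈ 2.1728.
c_gold = y_gold − (n+δ)·k_gold = 2.1728 − 0.14·4.3456 ≈ 1.5644.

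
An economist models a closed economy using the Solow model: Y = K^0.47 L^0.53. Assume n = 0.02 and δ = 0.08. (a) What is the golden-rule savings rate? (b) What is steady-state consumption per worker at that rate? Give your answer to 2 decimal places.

The effective depreciation rate is n + δ = 0.02 + 0.08 = 0.1.
For Cobb-Douglas, s_gold equals capital's share: s_gold = 0.47.
Golden rule sets MPK = n+δ: 0.47·k^(0.47−1) = 0.1, so k_gold = (0.47/0.1)^(1/0.53) ≈ 18.5400.
y_gold = 18.5400^0.47 ≈ 3.9447; c_gold = (1−0.47)·y_gold ≈ 2.0907.

(a) s_gold = 0.47; (b) c_gold ≈ 2.09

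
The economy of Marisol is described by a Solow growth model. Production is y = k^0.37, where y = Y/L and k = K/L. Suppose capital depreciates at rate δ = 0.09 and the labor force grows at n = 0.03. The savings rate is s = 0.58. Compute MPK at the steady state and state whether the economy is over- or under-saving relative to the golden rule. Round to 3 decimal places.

n + δ = 0.03 + 0.09 = 0.12.
Steady-state k*: s·k^0.37 = 0.12·k gives k* = (0.58/0.12)^(1/0.63) ≈ 12.1929.
MPK = 0.37·12.1929^(-0.63) ≈ 0.0766.
MPK < n+δ = 0.12, so the economy is dynamically inefficient (over-saving).

over-saving; MPK ≈ 0.077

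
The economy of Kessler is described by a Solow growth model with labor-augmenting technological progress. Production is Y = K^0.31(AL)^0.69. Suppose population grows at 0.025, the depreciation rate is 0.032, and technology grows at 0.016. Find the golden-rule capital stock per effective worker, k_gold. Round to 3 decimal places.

Break-even investment rate: n + g + δ = 0.025 + 0.016 + 0.032 = 0.073.
Golden rule sets MPK = n+g+δ: 0.31·k^(0.31−1) = 0.073, so k_gold = (0.31/0.073)^(1/0.69) ≈ 8.1321.

k_gold ≈ 8.132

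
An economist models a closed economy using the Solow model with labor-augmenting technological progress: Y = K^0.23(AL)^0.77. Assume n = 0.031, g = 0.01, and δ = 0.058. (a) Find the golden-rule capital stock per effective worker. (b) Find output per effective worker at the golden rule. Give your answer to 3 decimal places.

Break-even investment rate: n + g + δ = 0.031 + 0.01 + 0.058 = 0.099.
At the golden rule the marginal product of capital equals n+g+δ: 0.23·k^(0.23−1) = 0.099. Solving, k_gold = (0.23/0.099)^(1/0.77) ≈ 2.9884.
y_gold = 2.9884^0.23 ≈ 1.2863.

(a) k_gold ≈ 2.988; (b) y_gold ≈ 1.286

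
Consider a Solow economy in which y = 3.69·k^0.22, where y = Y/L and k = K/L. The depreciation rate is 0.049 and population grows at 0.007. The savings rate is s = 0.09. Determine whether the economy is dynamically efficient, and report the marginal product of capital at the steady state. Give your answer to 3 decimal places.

dynamically efficient; MPK ≈ 0.137

n + δ = 0.007 + 0.049 = 0.056.
Steady-state k*: s·A·k^0.22 = 0.056·k gives k* = (0.09·3.69/0.056)^(1/0.78) ≈ 9.7978.
MPK = 0.22·3.69·9.7978^(-0.78) ≈ 0.1369.
MPK > n+δ = 0.056, so the economy is dynamically efficient (under-saving).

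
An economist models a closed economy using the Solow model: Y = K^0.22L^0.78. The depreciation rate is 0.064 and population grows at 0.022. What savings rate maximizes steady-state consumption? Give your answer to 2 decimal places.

The effective depreciation rate is n + δ = 0.022 + 0.064 = 0.086.
At the golden rule MPK = n+δ, and in any Cobb-Douglas steady state s = (n+δ)·k/y = MPK·k/y = capital's share 0.22.

s_gold = 0.22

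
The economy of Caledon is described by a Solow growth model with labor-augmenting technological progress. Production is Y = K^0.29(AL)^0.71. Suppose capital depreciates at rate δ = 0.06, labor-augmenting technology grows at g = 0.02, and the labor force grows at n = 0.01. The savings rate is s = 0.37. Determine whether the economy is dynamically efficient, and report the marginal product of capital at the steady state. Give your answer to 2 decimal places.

Capital per effective worker breaks even when investment replaces (n + g + δ)·k; here n + g + δ = 0.09.
Steady-state k*: s·k^0.29 = 0.09·k gives k* = (0.37/0.09)^(1/0.71) ≈ 7.3237.
MPK = 0.29·7.3237^(-0.71) ≈ 0.0705.
MPK < n+g+δ = 0.09, so the economy is dynamically inefficient (over-saving).

dynamically inefficient; MPK ≈ 0.07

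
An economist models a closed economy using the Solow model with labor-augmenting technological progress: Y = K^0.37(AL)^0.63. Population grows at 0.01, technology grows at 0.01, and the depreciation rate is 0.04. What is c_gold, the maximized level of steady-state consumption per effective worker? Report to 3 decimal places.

n + g + δ = 0.01 + 0.01 + 0.04 = 0.06.
Setting f'(k) = n+g+δ gives 0.37·k^(0.37−1) = 0.06, hence k_gold = (0.37/0.06)^(1/0.63) ≈ 17.9493.
y_gold = 17.9493^0.37 ≈ 2.9107.
c_gold = y_gold − (n+g+δ)·k_gold = 2.9107 − 0.06·17.9493 ≈ 1.8337.

c_gold ≈ 1.834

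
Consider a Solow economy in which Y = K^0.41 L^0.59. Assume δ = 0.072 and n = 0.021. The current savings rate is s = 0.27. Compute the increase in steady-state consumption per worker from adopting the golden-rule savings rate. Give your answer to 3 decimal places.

Δc ≈ 0.123

The effective depreciation rate is n + δ = 0.021 + 0.072 = 0.093.
Current steady state (s = 0.27): k* = (0.27/0.093)^(1/0.59) ≈ 6.0890, y* = 6.0890^0.41 ≈ 2.0973, c* = (1−0.27)·2.0973 ≈ 1.5310.
At the golden rule the marginal product of capital equals n+δ: 0.41·k^(0.41−1) = 0.093. Solving, k_gold = (0.41/0.093)^(1/0.59) ≈ 12.3605.
y_gold = 12.3605^0.41 ≈ 2.8037, c_gold = y_gold − 0.093·k_gold ≈ 1.6542.
Gain: Δc = 1.6542 − 1.5310 ≈ 0.1232.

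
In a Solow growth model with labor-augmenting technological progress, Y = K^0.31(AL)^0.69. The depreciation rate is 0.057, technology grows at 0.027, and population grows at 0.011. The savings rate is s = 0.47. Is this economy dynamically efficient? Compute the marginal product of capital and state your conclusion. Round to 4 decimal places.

The effective depreciation rate is n + g + δ = 0.011 + 0.027 + 0.057 = 0.095.
Steady-state k*: s·k^0.31 = 0.095·k gives k* = (0.47/0.095)^(1/0.69) ≈ 10.1470.
MPK = 0.31·10.1470^(-0.69) ≈ 0.0627.
MPK < n+g+δ = 0.095, so the economy is dynamically inefficient (over-saving).

dynamically inefficient; MPK ≈ 0.0627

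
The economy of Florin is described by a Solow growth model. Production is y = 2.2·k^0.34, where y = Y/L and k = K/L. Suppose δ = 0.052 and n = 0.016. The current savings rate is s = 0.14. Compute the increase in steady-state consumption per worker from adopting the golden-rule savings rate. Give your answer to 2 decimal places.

Capital per worker breaks even when investment replaces (n + δ)·k; here n + δ = 0.068.
Current steady state (s = 0.14): k* = (0.14·2.2/0.068)^(1/0.66) ≈ 9.8629, y* = 2.2·9.8629^0.34 ≈ 4.7905, c* = (1−0.14)·4.7905 ≈ 4.1199.
Maximizing c = f(k) − (n+δ)·k gives f'(k) = n+δ, i.e. 0.34·2.2·k^(0.34−1) = 0.068, so k_gold = (0.34·2.2/0.068)^(1/0.66) ≈ 37.8327.
y_gold = 2.2·37.8327^0.34 ≈ 7.5665, c_gold = y_gold − 0.068·k_gold ≈ 4.9939.
Gain: Δc = 4.9939 − 4.1199 ≈ 0.8741.

Δc ≈ 0.87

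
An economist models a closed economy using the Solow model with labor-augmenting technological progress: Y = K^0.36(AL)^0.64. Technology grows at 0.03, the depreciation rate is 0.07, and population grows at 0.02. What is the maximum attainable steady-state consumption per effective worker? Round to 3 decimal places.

c_gold ≈ 1.187

Break-even investment rate: n + g + δ = 0.02 + 0.03 + 0.07 = 0.12.
Golden rule sets MPK = n+g+δ: 0.36·k^(0.36−1) = 0.12, so k_gold = (0.36/0.12)^(1/0.64) ≈ 5.5655.
y_gold = 5.5655^0.36 ≈ 1.8552.
c_gold = y_gold − (n+g+δ)·k_gold = 1.8552 − 0.12·5.5655 ≈ 1.1873.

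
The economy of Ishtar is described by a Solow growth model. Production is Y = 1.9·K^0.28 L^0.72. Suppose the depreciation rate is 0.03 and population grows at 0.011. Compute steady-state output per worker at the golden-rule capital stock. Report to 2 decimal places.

y_gold ≈ 5.15

Capital per worker breaks even when investment replaces (n + δ)·k; here n + δ = 0.041.
Maximizing c = f(k) − (n+δ)·k gives f'(k) = n+δ, i.e. 0.28·1.9·k^(0.28−1) = 0.041, so k_gold = (0.28·1.9/0.041)^(1/0.72) ≈ 35.1569.
Output: y_gold = 1.9·k_gold^0.28 = 1.9·35.1569^0.28 ≈ 5.1480.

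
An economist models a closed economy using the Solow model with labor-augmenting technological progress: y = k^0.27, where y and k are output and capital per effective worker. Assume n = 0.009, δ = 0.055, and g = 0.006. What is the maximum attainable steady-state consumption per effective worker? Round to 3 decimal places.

c_gold ≈ 1.203

The effective depreciation rate is n + g + δ = 0.009 + 0.006 + 0.055 = 0.07.
Setting f'(k) = n+g+δ gives 0.27·k^(0.27−1) = 0.07, hence k_gold = (0.27/0.07)^(1/0.73) ≈ 6.3548.
y_gold = 6.3548^0.27 ≈ 1.6475.
c_gold = y_gold − (n+g+δ)·k_gold = 1.6475 − 0.07·6.3548 ≈ 1.2027.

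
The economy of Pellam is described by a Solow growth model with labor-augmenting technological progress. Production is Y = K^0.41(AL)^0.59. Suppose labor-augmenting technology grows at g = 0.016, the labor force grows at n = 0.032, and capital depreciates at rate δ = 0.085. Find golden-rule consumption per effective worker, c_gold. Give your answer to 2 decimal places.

c_gold ≈ 1.29

Capital per effective worker breaks even when investment replaces (n + g + δ)·k; here n + g + δ = 0.133.
Maximizing c = f(k) − (n+g+δ)·k gives f'(k) = n+g+δ, i.e. 0.41·k^(0.41−1) = 0.133, so k_gold = (0.41/0.133)^(1/0.59) ≈ 6.7406.
y_gold = 6.7406^0.41 ≈ 2.1866.
c_gold = y_gold − (n+g+δ)·k_gold = 2.1866 − 0.133·6.7406 ≈ 1.2901.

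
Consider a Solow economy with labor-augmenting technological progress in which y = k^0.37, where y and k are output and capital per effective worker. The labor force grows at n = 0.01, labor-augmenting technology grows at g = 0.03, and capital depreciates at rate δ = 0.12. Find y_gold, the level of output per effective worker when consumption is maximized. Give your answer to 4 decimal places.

y_gold ≈ 1.6362

Break-even investment rate: n + g + δ = 0.01 + 0.03 + 0.12 = 0.16.
Setting f'(k) = n+g+δ gives 0.37·k^(0.37−1) = 0.16, hence k_gold = (0.37/0.16)^(1/0.63) ≈ 3.7836.
Output: y_gold = k_gold^0.37 = 3.7836^0.37 ≈ 1.6362.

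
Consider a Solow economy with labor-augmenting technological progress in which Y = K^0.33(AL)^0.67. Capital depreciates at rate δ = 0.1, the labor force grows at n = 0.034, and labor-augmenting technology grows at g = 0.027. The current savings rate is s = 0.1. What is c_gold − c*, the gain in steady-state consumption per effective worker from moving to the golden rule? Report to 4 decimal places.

Δc ≈ 0.2423

n + g + δ = 0.034 + 0.027 + 0.1 = 0.161.
Current steady state (s = 0.1): k* = (0.1/0.161)^(1/0.67) ≈ 0.4913, y* = 0.4913^0.33 ≈ 0.7909, c* = (1−0.1)·0.7909 ≈ 0.7118.
Golden rule sets MPK = n+g+δ: 0.33·k^(0.33−1) = 0.161, so k_gold = (0.33/0.161)^(1/0.67) ≈ 2.9188.
y_gold = 2.9188^0.33 ≈ 1.4240, c_gold = y_gold − 0.161·k_gold ≈ 0.9541.
Gain: Δc = 0.9541 − 0.7118 ≈ 0.2423.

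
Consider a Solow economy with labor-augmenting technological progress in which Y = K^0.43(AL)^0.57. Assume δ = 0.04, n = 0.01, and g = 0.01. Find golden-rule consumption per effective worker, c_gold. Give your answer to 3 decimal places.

c_gold ≈ 2.518

The effective depreciation rate is n + g + δ = 0.01 + 0.01 + 0.04 = 0.06.
Golden rule sets MPK = n+g+δ: 0.43·k^(0.43−1) = 0.06, so k_gold = (0.43/0.06)^(1/0.57) ≈ 31.6633.
y_gold = 31.6633^0.43 ≈ 4.4181.
c_gold = y_gold − (n+g+δ)·k_gold = 4.4181 − 0.06·31.6633 ≈ 2.5183.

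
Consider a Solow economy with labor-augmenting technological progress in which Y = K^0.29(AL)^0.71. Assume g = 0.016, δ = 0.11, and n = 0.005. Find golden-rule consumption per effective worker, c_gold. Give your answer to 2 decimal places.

Capital per effective worker breaks even when investment replaces (n + g + δ)·k; here n + g + δ = 0.131.
Maximizing c = f(k) − (n+g+δ)·k gives f'(k) = n+g+δ, i.e. 0.29·k^(0.29−1) = 0.131, so k_gold = (0.29/0.131)^(1/0.71) ≈ 3.0626.
y_gold = 3.0626^0.29 ≈ 1.3835.
c_gold = y_gold − (n+g+δ)·k_gold = 1.3835 − 0.131·3.0626 ≈ 0.9823.

c_gold ≈ 0.98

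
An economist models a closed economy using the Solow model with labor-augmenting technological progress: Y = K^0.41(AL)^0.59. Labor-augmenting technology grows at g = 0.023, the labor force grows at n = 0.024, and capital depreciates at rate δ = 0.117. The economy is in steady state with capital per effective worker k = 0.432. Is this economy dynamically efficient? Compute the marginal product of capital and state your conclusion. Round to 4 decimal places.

n + g + δ = 0.024 + 0.023 + 0.117 = 0.164.
MPK = 0.41·k^(0.41−1) = 0.41·0.432^(-0.59) ≈ 0.6727.
MPK > 0.164, so the economy is dynamically efficient (under-saving).

dynamically efficient; MPK ≈ 0.6727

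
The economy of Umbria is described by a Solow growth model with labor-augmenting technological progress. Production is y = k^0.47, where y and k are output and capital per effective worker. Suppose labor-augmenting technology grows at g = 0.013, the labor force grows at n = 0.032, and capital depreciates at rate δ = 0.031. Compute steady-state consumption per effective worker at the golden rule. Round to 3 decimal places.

c_gold ≈ 2.667

Break-even investment rate: n + g + δ = 0.032 + 0.013 + 0.031 = 0.076.
At the golden rule the marginal product of capital equals n+g+δ: 0.47·k^(0.47−1) = 0.076. Solving, k_gold = (0.47/0.076)^(1/0.53) ≈ 31.1164.
y_gold = 31.1164^0.47 ≈ 5.0316.
c_gold = y_gold − (n+g+δ)·k_gold = 5.0316 − 0.076·31.1164 ≈ 2.6667.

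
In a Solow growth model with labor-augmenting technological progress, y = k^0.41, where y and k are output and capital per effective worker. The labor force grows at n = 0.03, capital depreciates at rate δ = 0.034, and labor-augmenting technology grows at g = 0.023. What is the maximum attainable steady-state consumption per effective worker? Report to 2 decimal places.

n + g + δ = 0.03 + 0.023 + 0.034 = 0.087.
At the golden rule the marginal product of capital equals n+g+δ: 0.41·k^(0.41−1) = 0.087. Solving, k_gold = (0.41/0.087)^(1/0.59) ≈ 13.8397.
y_gold = 13.8397^0.41 ≈ 2.9367.
c_gold = y_gold − (n+g+δ)·k_gold = 2.9367 − 0.087·13.8397 ≈ 1.7327.

c_gold ≈ 1.73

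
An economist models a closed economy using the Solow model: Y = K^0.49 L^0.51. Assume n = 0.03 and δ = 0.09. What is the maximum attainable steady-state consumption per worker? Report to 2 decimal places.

c_gold ≈ 1.97

Break-even investment rate: n + δ = 0.03 + 0.09 = 0.12.
Golden rule sets MPK = n+δ: 0.49·k^(0.49−1) = 0.12, so k_gold = (0.49/0.12)^(1/0.51) ≈ 15.7786.
y_gold = 15.7786^0.49 ≈ 3.8641.
c_gold = y_gold − (n+δ)·k_gold = 3.8641 − 0.12·15.7786 ≈ 1.9707.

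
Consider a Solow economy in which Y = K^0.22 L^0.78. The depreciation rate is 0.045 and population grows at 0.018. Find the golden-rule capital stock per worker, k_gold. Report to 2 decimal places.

k_gold ≈ 4.97

Break-even investment rate: n + δ = 0.018 + 0.045 = 0.063.
Setting f'(k) = n+δ gives 0.22·k^(0.22−1) = 0.063, hence k_gold = (0.22/0.063)^(1/0.78) ≈ 4.9689.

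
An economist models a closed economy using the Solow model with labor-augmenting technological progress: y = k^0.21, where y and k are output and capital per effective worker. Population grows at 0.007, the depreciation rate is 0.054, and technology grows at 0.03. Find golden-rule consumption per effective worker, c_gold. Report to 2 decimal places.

c_gold ≈ 0.99

n + g + δ = 0.007 + 0.03 + 0.054 = 0.091.
Golden rule sets MPK = n+g+δ: 0.21·k^(0.21−1) = 0.091, so k_gold = (0.21/0.091)^(1/0.79) ≈ 2.8822.
y_gold = 2.8822^0.21 ≈ 1.2489.
c_gold = y_gold − (n+g+δ)·k_gold = 1.2489 − 0.091·2.8822 ≈ 0.9867.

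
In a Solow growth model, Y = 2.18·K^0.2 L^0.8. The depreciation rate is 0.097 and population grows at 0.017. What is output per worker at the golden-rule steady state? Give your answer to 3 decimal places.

n + δ = 0.017 + 0.097 = 0.114.
Setting f'(k) = n+δ gives 0.2·2.18·k^(0.2−1) = 0.114, hence k_gold = (0.2·2.18/0.114)^(1/0.8) ≈ 5.3484.
Output: y_gold = 2.18·k_gold^0.2 = 2.18·5.3484^0.2 ≈ 3.0486.

y_gold ≈ 3.049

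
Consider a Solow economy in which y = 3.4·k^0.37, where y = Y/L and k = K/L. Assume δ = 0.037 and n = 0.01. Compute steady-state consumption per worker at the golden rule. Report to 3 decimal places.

The effective depreciation rate is n + δ = 0.01 + 0.037 = 0.047.
Setting f'(k) = n+δ gives 0.37·3.4·k^(0.37−1) = 0.047, hence k_gold = (0.37·3.4/0.047)^(1/0.63) ≈ 184.5034.
y_gold = 3.4·184.5034^0.37 ≈ 23.4369.
c_gold = y_gold − (n+δ)·k_gold = 23.4369 − 0.047·184.5034 ≈ 14.7653.

c_gold ≈ 14.765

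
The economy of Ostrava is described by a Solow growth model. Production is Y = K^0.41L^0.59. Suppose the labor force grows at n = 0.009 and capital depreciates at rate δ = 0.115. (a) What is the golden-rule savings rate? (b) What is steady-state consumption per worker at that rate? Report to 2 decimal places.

(a) s_gold = 0.41; (b) c_gold ≈ 1.35

Break-even investment rate: n + δ = 0.009 + 0.115 = 0.124.
For Cobb-Douglas, s_gold equals capital's share: s_gold = 0.41.
Setting f'(k) = n+δ gives 0.41·k^(0.41−1) = 0.124, hence k_gold = (0.41/0.124)^(1/0.59) ≈ 7.5906.
y_gold = 7.5906^0.41 ≈ 2.2957; c_gold = (1−0.41)·y_gold ≈ 1.3545.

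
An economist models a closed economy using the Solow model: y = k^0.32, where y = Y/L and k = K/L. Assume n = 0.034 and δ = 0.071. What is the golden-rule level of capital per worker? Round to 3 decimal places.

k_gold ≈ 5.149

Break-even investment rate: n + δ = 0.034 + 0.071 = 0.105.
Maximizing c = f(k) − (n+δ)·k gives f'(k) = n+δ, i.e. 0.32·k^(0.32−1) = 0.105, so k_gold = (0.32/0.105)^(1/0.68) ≈ 5.1488.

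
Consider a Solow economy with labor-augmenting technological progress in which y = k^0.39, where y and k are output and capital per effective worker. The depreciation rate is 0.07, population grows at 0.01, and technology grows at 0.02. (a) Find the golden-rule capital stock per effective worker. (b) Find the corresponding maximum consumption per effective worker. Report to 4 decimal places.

(a) k_gold ≈ 9.3102; (b) c_gold ≈ 1.4562

n + g + δ = 0.01 + 0.02 + 0.07 = 0.1.
Golden rule sets MPK = n+g+δ: 0.39·k^(0.39−1) = 0.1, so k_gold = (0.39/0.1)^(1/0.61) ≈ 9.3102.
y_gold = 9.3102^0.39 ≈ 2.3872; c_gold = y_gold − 0.1·k_gold ≈ 1.4562.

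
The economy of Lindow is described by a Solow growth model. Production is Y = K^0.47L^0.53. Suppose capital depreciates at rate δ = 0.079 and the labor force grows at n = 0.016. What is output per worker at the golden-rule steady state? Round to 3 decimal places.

y_gold ≈ 4.128

n + δ = 0.016 + 0.079 = 0.095.
Maximizing c = f(k) − (n+δ)·k gives f'(k) = n+δ, i.e. 0.47·k^(0.47−1) = 0.095, so k_gold = (0.47/0.095)^(1/0.53) ≈ 20.4240.
Output: y_gold = k_gold^0.47 = 20.4240^0.47 ≈ 4.1282.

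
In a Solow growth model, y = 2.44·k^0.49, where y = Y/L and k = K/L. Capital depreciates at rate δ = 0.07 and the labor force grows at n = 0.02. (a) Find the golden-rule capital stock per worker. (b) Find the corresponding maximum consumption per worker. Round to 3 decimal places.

Capital per worker breaks even when investment replaces (n + δ)·k; here n + δ = 0.09.
Golden rule sets MPK = n+δ: 0.49·2.44·k^(0.49−1) = 0.09, so k_gold = (0.49·2.44/0.09)^(1/0.51) ≈ 159.4535.
y_gold = 2.44·159.4535^0.49 ≈ 29.2874; c_gold = y_gold − 0.09·k_gold ≈ 14.9366.

(a) k_gold ≈ 159.454; (b) c_gold ≈ 14.937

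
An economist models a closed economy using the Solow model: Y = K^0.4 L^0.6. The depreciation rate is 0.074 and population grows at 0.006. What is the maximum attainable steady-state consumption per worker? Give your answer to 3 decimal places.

c_gold ≈ 1.754

The effective depreciation rate is n + δ = 0.006 + 0.074 = 0.08.
Setting f'(k) = n+δ gives 0.4·k^(0.4−1) = 0.08, hence k_gold = (0.4/0.08)^(1/0.6) ≈ 14.6201.
y_gold = 14.6201^0.4 ≈ 2.9240.
c_gold = y_gold − (n+δ)·k_gold = 2.9240 − 0.08·14.6201 ≈ 1.7544.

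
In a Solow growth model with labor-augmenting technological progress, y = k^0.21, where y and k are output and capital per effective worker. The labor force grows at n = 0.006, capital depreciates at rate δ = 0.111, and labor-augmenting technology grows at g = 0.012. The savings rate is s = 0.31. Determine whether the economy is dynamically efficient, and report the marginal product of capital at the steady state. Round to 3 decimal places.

Break-even investment rate: n + g + δ = 0.006 + 0.012 + 0.111 = 0.129.
Steady-state k*: s·k^0.21 = 0.129·k gives k* = (0.31/0.129)^(1/0.79) ≈ 3.0338.
MPK = 0.21·3.0338^(-0.79) ≈ 0.0874.
MPK < n+g+δ = 0.129, so the economy is dynamically inefficient (over-saving).

dynamically inefficient; MPK ≈ 0.087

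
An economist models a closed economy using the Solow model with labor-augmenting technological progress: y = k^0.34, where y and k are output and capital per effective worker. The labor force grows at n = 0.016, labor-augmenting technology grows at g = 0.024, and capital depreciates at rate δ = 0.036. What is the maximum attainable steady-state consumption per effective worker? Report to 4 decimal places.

c_gold ≈ 1.4280

Capital per effective worker breaks even when investment replaces (n + g + δ)·k; here n + g + δ = 0.076.
Maximizing c = f(k) − (n+g+δ)·k gives f'(k) = n+g+δ, i.e. 0.34·k^(0.34−1) = 0.076, so k_gold = (0.34/0.076)^(1/0.66) ≈ 9.6796.
y_gold = 9.6796^0.34 ≈ 2.1637.
c_gold = y_gold − (n+g+δ)·k_gold = 2.1637 − 0.076·9.6796 ≈ 1.4280.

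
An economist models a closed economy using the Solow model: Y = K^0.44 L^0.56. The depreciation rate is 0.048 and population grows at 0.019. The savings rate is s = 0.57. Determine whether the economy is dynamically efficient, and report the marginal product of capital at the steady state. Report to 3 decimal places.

dynamically inefficient; MPK ≈ 0.052

Break-even investment rate: n + δ = 0.019 + 0.048 = 0.067.
Steady-state k*: s·k^0.44 = 0.067·k gives k* = (0.57/0.067)^(1/0.56) ≈ 45.7464.
MPK = 0.44·45.7464^(-0.56) ≈ 0.0517.
MPK < n+δ = 0.067, so the economy is dynamically inefficient (over-saving).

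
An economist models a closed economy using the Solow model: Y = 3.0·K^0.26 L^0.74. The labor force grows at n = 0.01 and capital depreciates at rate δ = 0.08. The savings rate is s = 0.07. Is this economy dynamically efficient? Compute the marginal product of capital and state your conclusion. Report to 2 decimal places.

dynamically efficient; MPK ≈ 0.33

Capital per worker breaks even when investment replaces (n + δ)·k; here n + δ = 0.09.
Steady-state k*: s·A·k^0.26 = 0.09·k gives k* = (0.07·3.0/0.09)^(1/0.74) ≈ 3.1424.
MPK = 0.26·3.0·3.1424^(-0.74) ≈ 0.3343.
MPK > n+δ = 0.09, so the economy is dynamically efficient (under-saving).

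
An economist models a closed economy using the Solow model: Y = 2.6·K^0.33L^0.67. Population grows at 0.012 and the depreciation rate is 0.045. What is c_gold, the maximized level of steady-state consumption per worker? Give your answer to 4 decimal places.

c_gold ≈ 6.6232

Break-even investment rate: n + δ = 0.012 + 0.045 = 0.057.
Golden rule sets MPK = n+δ: 0.33·2.6·k^(0.33−1) = 0.057, so k_gold = (0.33·2.6/0.057)^(1/0.67) ≈ 57.2309.
y_gold = 2.6·57.2309^0.33 ≈ 9.8853.
c_gold = y_gold − (n+δ)·k_gold = 9.8853 − 0.057·57.2309 ≈ 6.6232.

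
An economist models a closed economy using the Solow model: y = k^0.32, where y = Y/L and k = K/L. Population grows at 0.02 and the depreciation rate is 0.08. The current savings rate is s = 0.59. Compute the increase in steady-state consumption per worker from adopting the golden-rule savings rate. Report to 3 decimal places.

The effective depreciation rate is n + δ = 0.02 + 0.08 = 0.1.
Current steady state (s = 0.59): k* = (0.59/0.1)^(1/0.68) ≈ 13.6021, y* = 13.6021^0.32 ≈ 2.3054, c* = (1−0.59)·2.3054 ≈ 0.9452.
At the golden rule the marginal product of capital equals n+δ: 0.32·k^(0.32−1) = 0.1. Solving, k_gold = (0.32/0.1)^(1/0.68) ≈ 5.5318.
y_gold = 5.5318^0.32 ≈ 1.7287, c_gold = y_gold − 0.1·k_gold ≈ 1.1755.
Gain: Δc = 1.1755 − 0.9452 ≈ 0.2303.

Δc ≈ 0.230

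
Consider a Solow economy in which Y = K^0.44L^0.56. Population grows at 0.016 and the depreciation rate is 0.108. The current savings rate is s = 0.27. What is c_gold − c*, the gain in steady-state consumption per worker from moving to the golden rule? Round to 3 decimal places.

Break-even investment rate: n + δ = 0.016 + 0.108 = 0.124.
Current steady state (s = 0.27): k* = (0.27/0.124)^(1/0.56) ≈ 4.0130, y* = 4.0130^0.44 ≈ 1.8430, c* = (1−0.27)·1.8430 ≈ 1.3454.
Setting f'(k) = n+δ gives 0.44·k^(0.44−1) = 0.124, hence k_gold = (0.44/0.124)^(1/0.56) ≈ 9.5984.
y_gold = 9.5984^0.44 ≈ 2.7050, c_gold = y_gold − 0.124·k_gold ≈ 1.5148.
Gain: Δc = 1.5148 − 1.3454 ≈ 0.1694.

Δc ≈ 0.169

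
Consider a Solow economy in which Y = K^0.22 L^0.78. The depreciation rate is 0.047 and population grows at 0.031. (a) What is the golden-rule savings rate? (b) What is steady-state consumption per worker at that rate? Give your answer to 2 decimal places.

(a) s_gold = 0.22; (b) c_gold ≈ 1.04

Capital per worker breaks even when investment replaces (n + δ)·k; here n + δ = 0.078.
For Cobb-Douglas, s_gold equals capital's share: s_gold = 0.22.
At the golden rule the marginal product of capital equals n+δ: 0.22·k^(0.22−1) = 0.078. Solving, k_gold = (0.22/0.078)^(1/0.78) ≈ 3.7787.
y_gold = 3.7787^0.22 ≈ 1.3397; c_gold = (1−0.22)·y_gold ≈ 1.0450.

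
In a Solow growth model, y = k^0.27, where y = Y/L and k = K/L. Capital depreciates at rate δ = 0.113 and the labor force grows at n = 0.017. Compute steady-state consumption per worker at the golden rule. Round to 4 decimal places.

c_gold ≈ 0.9566

n + δ = 0.017 + 0.113 = 0.13.
At the golden rule the marginal product of capital equals n+δ: 0.27·k^(0.27−1) = 0.13. Solving, k_gold = (0.27/0.13)^(1/0.73) ≈ 2.7216.
y_gold = 2.7216^0.27 ≈ 1.3104.
c_gold = y_gold − (n+δ)·k_gold = 1.3104 − 0.13·2.7216 ≈ 0.9566.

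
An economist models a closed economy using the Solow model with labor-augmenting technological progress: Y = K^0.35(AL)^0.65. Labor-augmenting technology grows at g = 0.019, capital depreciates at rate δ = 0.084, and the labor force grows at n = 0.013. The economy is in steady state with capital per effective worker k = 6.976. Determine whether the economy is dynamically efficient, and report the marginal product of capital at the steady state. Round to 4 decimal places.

The effective depreciation rate is n + g + δ = 0.013 + 0.019 + 0.084 = 0.116.
MPK = 0.35·k^(0.35−1) = 0.35·6.976^(-0.65) ≈ 0.0990.
MPK < 0.116, so the economy is dynamically inefficient (over-saving).

dynamically inefficient; MPK ≈ 0.0990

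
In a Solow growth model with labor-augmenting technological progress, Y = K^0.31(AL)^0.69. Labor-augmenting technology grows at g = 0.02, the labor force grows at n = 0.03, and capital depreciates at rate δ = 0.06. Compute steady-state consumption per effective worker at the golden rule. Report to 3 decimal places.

The effective depreciation rate is n + g + δ = 0.03 + 0.02 + 0.06 = 0.11.
Setting f'(k) = n+g+δ gives 0.31·k^(0.31−1) = 0.11, hence k_gold = (0.31/0.11)^(1/0.69) ≈ 4.4888.
y_gold = 4.4888^0.31 ≈ 1.5928.
c_gold = y_gold − (n+g+δ)·k_gold = 1.5928 − 0.11·4.4888 ≈ 1.0990.

c_gold ≈ 1.099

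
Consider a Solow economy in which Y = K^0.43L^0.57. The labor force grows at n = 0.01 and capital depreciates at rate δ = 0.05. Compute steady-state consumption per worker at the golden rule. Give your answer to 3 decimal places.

c_gold ≈ 2.518

Break-even investment rate: n + δ = 0.01 + 0.05 = 0.06.
Setting f'(k) = n+δ gives 0.43·k^(0.43−1) = 0.06, hence k_gold = (0.43/0.06)^(1/0.57) ≈ 31.6633.
y_gold = 31.6633^0.43 ≈ 4.4181.
c_gold = y_gold − (n+δ)·k_gold = 4.4181 − 0.06·31.6633 ≈ 2.5183.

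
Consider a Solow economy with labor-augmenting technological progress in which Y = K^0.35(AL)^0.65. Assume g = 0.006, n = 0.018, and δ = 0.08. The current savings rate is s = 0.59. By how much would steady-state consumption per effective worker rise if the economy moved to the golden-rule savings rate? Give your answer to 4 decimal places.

Δc ≈ 0.2054

The effective depreciation rate is n + g + δ = 0.018 + 0.006 + 0.08 = 0.104.
Current steady state (s = 0.59): k* = (0.59/0.104)^(1/0.65) ≈ 14.4451, y* = 14.4451^0.35 ≈ 2.5463, c* = (1−0.59)·2.5463 ≈ 1.0440.
Setting f'(k) = n+g+δ gives 0.35·k^(0.35−1) = 0.104, hence k_gold = (0.35/0.104)^(1/0.65) ≈ 6.4688.
y_gold = 6.4688^0.35 ≈ 1.9222, c_gold = y_gold − 0.104·k_gold ≈ 1.2494.
Gain: Δc = 1.2494 − 1.0440 ≈ 0.2054.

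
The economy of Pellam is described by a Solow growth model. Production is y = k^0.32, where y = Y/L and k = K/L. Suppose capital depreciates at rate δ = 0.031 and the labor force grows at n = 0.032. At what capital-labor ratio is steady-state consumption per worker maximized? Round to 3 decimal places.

Break-even investment rate: n + δ = 0.032 + 0.031 = 0.063.
Golden rule sets MPK = n+δ: 0.32·k^(0.32−1) = 0.063, so k_gold = (0.32/0.063)^(1/0.68) ≈ 10.9133.

k_gold ≈ 10.913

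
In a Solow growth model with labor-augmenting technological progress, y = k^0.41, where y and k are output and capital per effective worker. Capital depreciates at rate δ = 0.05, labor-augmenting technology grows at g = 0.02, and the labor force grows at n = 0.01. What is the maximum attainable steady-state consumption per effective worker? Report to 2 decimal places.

Capital per effective worker breaks even when investment replaces (n + g + δ)·k; here n + g + δ = 0.08.
At the golden rule the marginal product of capital equals n+g+δ: 0.41·k^(0.41−1) = 0.08. Solving, k_gold = (0.41/0.08)^(1/0.59) ≈ 15.9541.
y_gold = 15.9541^0.41 ≈ 3.1130.
c_gold = y_gold − (n+g+δ)·k_gold = 3.1130 − 0.08·15.9541 ≈ 1.8367.

c_gold ≈ 1.84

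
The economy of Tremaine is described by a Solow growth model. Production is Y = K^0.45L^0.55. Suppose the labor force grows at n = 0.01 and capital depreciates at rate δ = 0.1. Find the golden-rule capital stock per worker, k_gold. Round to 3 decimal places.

k_gold ≈ 12.954

Capital per worker breaks even when investment replaces (n + δ)·k; here n + δ = 0.11.
Setting f'(k) = n+δ gives 0.45·k^(0.45−1) = 0.11, hence k_gold = (0.45/0.11)^(1/0.55) ≈ 12.9539.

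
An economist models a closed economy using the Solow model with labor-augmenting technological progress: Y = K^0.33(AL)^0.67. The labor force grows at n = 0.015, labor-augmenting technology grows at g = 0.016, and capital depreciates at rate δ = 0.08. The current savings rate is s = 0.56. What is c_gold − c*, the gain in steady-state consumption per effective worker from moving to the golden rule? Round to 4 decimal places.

Δc ≈ 0.1695

Break-even investment rate: n + g + δ = 0.015 + 0.016 + 0.08 = 0.111.
Current steady state (s = 0.56): k* = (0.56/0.111)^(1/0.67) ≈ 11.1957, y* = 11.1957^0.33 ≈ 2.2192, c* = (1−0.56)·2.2192 ≈ 0.9764.
Setting f'(k) = n+g+δ gives 0.33·k^(0.33−1) = 0.111, hence k_gold = (0.33/0.111)^(1/0.67) ≈ 5.0846.
y_gold = 5.0846^0.33 ≈ 1.7103, c_gold = y_gold − 0.111·k_gold ≈ 1.1459.
Gain: Δc = 1.1459 − 0.9764 ≈ 0.1695.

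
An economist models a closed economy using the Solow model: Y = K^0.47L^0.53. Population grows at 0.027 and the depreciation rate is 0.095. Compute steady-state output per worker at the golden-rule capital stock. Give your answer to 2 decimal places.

The effective depreciation rate is n + δ = 0.027 + 0.095 = 0.122.
Maximizing c = f(k) − (n+δ)·k gives f'(k) = n+δ, i.e. 0.47·k^(0.47−1) = 0.122, so k_gold = (0.47/0.122)^(1/0.53) ≈ 12.7399.
Output: y_gold = k_gold^0.47 = 12.7399^0.47 ≈ 3.3070.

y_gold ≈ 3.31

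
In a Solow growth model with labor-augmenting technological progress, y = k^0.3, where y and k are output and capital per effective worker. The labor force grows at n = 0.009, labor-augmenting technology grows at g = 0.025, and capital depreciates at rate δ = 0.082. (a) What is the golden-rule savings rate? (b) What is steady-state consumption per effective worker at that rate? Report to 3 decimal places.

Break-even investment rate: n + g + δ = 0.009 + 0.025 + 0.082 = 0.116.
For Cobb-Douglas, s_gold equals capital's share: s_gold = 0.3.
Maximizing c = f(k) − (n+g+δ)·k gives f'(k) = n+g+δ, i.e. 0.3·k^(0.3−1) = 0.116, so k_gold = (0.3/0.116)^(1/0.7) ≈ 3.8861.
y_gold = 3.8861^0.3 ≈ 1.5026; c_gold = (1−0.3)·y_gold ≈ 1.0518.

(a) s_gold = 0.300; (b) c_gold ≈ 1.052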